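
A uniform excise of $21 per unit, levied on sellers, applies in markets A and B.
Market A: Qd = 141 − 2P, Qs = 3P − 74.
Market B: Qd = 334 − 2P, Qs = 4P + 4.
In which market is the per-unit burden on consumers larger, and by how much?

Market B, by $1.4.

Market A: pre-tax P* = $43, Q* = 55; post-tax Q = 29.8; per-unit burden on consumers = $12.6.
Market B: pre-tax P* = $55, Q* = 224; post-tax Q = 196; per-unit burden on consumers = $14.
Difference: $12.6 vs $14 → market B is larger by $1.4.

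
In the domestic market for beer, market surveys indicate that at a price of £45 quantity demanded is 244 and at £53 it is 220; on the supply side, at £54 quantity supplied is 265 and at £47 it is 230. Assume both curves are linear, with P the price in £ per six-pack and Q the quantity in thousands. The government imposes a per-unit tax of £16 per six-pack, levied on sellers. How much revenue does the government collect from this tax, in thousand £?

Demand slope: (220 − 244)/(53 − 45) = -3, so Qd = 379 − 3P.
Supply slope: (230 − 265)/(47 − 54) = 5, so Qs = 5P − 5.
Without the tax, 379 − 3P = 5P − 5 gives 8P = 384, so P* = £48 and Q* = 235.
With the tax collected from sellers, supply shifts: Qs = 5(P − 16) − 5.
Solving gives Q = 205 with consumers paying £58 and sellers receiving £42 (the £16 wedge).
Revenue = t · Q = 16 · 205 = £3280.

Tax revenue = £3280 thousand.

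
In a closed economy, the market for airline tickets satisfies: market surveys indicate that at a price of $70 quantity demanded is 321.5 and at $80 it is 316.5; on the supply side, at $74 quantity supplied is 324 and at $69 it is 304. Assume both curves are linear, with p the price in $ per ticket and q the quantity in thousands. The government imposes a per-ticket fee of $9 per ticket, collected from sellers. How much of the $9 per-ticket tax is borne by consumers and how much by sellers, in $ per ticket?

Demand slope: (316.5 − 321.5)/(80 − 70) = -0.5, so qd = 356.5 − 0.5p.
Supply slope: (304 − 324)/(69 − 74) = 4, so qs = 4p + 28.
Before the tax: set 356.5 − 0.5p = 4p + 28 → p* = $73, q* = 320.
With the tax collected from sellers, supply shifts: qs = 4(p − 9) + 28.
New equilibrium: consumers pay $81, sellers receive $72, q = 316. (Wedge: pb − ps = 9.)
Burden on consumers: $8; on sellers: $1. (They sum to $9.)
The less price-elastic side of the market bears the larger share of a per-unit tax.

Consumers bear $8 per ticket; sellers bear $1 per ticket.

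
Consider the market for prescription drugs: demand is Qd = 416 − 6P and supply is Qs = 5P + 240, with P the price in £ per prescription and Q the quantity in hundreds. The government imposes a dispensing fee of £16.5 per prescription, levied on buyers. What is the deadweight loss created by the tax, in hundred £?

Without the tax, 416 − 6P = 5P + 240 gives 11P = 176, so P* = £16 and Q* = 320.
With the tax collected from buyers, demand (in seller-price terms) shifts: Qd = 416 − 6(P + 16.5).
Solving gives Q = 275 with buyers paying £23.5 and suppliers receiving £7 (the £16.5 wedge).
Quantity falls by |ΔQ| = |320 − 275| = 45.
DWL = ½ · t · |ΔQ| = ½ · 16.5 · 45 = £371.25.

Deadweight loss = £371.25 hundred.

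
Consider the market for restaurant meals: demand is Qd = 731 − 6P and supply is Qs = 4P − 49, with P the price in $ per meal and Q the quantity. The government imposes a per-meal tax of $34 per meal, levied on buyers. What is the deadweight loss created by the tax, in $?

Deadweight loss = $1387.2.

Without the tax, 731 − 6P = 4P − 49 gives 10P = 780, so P* = $78 and Q* = 263.
With the tax collected from buyers, demand (in seller-price terms) shifts: Qd = 731 − 6(P + 34).
New equilibrium: buyers pay $91.6, producers receive $57.6, Q = 181.4. (Wedge: Pb − Ps = 34.)
Quantity falls by |ΔQ| = |263 − 181.4| = 81.6.
DWL = ½ · t · |ΔQ| = ½ · 34 · 81.6 = $1387.2.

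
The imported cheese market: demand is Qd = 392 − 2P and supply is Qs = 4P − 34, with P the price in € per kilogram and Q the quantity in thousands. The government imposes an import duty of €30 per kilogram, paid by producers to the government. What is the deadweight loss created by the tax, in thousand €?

Deadweight loss = €600 thousand.

Without the tax, 392 − 2P = 4P − 34 gives 6P = 426, so P* = €71 and Q* = 250.
With the tax collected from producers, supply shifts: Qs = 4(P − 30) − 34.
New equilibrium: buyers pay €91, producers receive €61, Q = 210. (Wedge: Pb − Ps = 30.)
Quantity falls by |ΔQ| = |250 − 210| = 40.
DWL = ½ · t · |ΔQ| = ½ · 30 · 40 = €600.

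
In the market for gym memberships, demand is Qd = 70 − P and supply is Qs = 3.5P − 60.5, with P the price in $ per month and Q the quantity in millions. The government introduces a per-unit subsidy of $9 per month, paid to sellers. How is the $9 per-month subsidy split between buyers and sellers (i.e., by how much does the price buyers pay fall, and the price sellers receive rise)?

Buyers gain $7 per month; sellers gain $2 per month.

Without the subsidy, 70 − P = 3.5P − 60.5 gives 4.5P = 130.5, so P* = $29 and Q* = 41.
With a per-unit subsidy paid to sellers, each receives P + 9 per unit sold, so supply becomes Qs = 3.5(P + 9) − 60.5.
Solving gives Q = 48 with buyers paying $22 and sellers receiving $31 (the $9 wedge).
Gain to buyers: $7; to sellers: $2. (They sum to $9.)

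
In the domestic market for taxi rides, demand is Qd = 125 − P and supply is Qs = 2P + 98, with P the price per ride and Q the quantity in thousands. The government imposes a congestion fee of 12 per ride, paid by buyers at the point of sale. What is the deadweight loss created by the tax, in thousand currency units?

Deadweight loss = 48 thousand.

Before the tax: set 125 − P = 2P + 98 → P* = 9, Q* = 116.
With the tax collected from buyers, demand (in seller-price terms) shifts: Qd = 125 − (P + 12).
New equilibrium: buyers pay 17, producers receive 5, Q = 108. (Wedge: Pb − Ps = 12.)
Quantity falls by |ΔQ| = |116 − 108| = 8.
DWL = ½ · t · |ΔQ| = ½ · 12 · 8 = 48.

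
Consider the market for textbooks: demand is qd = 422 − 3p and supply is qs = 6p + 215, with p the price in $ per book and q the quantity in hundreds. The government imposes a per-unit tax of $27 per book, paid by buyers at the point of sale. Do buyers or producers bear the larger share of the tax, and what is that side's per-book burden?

Buyers bear the larger share: $18 per book.

Before the tax: set 422 − 3p = 6p + 215 → p* = $23, q* = 353.
With the tax collected from buyers, demand (in seller-price terms) shifts: qd = 422 − 3(p + 27).
New equilibrium: buyers pay $41, producers receive $14, q = 299. (Wedge: pb − ps = 27.)
Per-book burden: buyers $18, producers $9.
Buyers take the larger share because demand is less price-elastic here (demand slope 3 vs supply slope 6).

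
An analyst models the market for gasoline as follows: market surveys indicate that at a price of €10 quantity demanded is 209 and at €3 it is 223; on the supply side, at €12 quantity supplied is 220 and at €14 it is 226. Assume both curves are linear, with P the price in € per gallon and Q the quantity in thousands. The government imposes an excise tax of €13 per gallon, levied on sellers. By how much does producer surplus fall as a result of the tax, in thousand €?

Demand slope: (223 − 209)/(3 − 10) = -2, so Qd = 229 − 2P.
Supply slope: (226 − 220)/(14 − 12) = 3, so Qs = 3P + 184.
Before the tax: set 229 − 2P = 3P + 184 → P* = €9, Q* = 211.
With the tax collected from sellers, supply shifts: Qs = 3(P − 13) + 184.
New equilibrium: consumers pay €16.8, sellers receive €3.8, Q = 195.4. (Wedge: Pb − Ps = 13.)
ΔPS is the trapezoid between Q = 195.4 and Q = 211 of height €5.2: ½ · (211 + 195.4) · 5.2 = €1056.64.

Producer surplus falls by €1056.64 thousand.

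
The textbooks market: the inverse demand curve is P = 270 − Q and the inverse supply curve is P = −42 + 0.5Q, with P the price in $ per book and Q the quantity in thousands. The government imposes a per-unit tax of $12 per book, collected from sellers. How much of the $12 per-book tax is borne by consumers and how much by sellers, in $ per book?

Consumers bear $8 per book; sellers bear $4 per book.

Rewrite in direct form: Qd = 270 − P and Qs = 2P + 84.
Without the tax, 270 − P = 2P + 84 gives 3P = 186, so P* = $62 and Q* = 208.
With the tax collected from sellers, supply shifts: Qs = 2(P − 12) + 84.
New equilibrium: consumers pay $70, sellers receive $58, Q = 200. (Wedge: Pb − Ps = 12.)
Burden on consumers: $8; on sellers: $4. (They sum to $12.)
The less price-elastic side of the market bears the larger share of a per-unit tax.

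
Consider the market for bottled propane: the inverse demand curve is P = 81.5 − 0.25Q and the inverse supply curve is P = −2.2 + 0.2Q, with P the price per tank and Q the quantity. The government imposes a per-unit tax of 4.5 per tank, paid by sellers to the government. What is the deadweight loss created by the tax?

Rewrite in direct form: Qd = 326 − 4P and Qs = 5P + 11.
Before the tax: set 326 − 4P = 5P + 11 → P* = 35, Q* = 186.
With the tax collected from sellers, supply shifts: Qs = 5(P − 4.5) + 11.
Solving gives Q = 176 with buyers paying 37.5 and sellers receiving 33 (the 4.5 wedge).
Quantity falls by |ΔQ| = |186 − 176| = 10.
DWL = ½ · t · |ΔQ| = ½ · 4.5 · 10 = 22.5.

Deadweight loss = 22.5.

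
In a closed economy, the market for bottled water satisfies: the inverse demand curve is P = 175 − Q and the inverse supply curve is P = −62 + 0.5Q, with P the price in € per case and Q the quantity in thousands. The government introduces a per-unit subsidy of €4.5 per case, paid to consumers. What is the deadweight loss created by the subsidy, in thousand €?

Deadweight loss = €6.75 thousand.

Rewrite in direct form: Qd = 175 − P and Qs = 2P + 124.
Before the subsidy: set 175 − P = 2P + 124 → P* = €17, Q* = 158.
With a per-unit subsidy paid to consumers, each effectively pays P − 4.5, so demand becomes Qd = 175 − (P − 4.5).
New equilibrium: consumers pay €14, suppliers receive €18.5, Q = 161. (Wedge: Pb − Ps = −4.5.)
Quantity rises by |ΔQ| = |158 − 161| = 3.
DWL = ½ · t · |ΔQ| = ½ · 4.5 · 3 = €6.75.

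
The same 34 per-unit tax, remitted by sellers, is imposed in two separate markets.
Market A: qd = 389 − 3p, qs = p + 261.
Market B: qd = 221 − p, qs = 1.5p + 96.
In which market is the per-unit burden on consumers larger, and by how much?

Market B, by 11.9.

Market A: pre-tax p* = 32, q* = 293; post-tax q = 267.5; per-unit burden on consumers = 8.5.
Market B: pre-tax p* = 50, q* = 171; post-tax q = 150.6; per-unit burden on consumers = 20.4.
Difference: 8.5 vs 20.4 → market B is larger by 11.9.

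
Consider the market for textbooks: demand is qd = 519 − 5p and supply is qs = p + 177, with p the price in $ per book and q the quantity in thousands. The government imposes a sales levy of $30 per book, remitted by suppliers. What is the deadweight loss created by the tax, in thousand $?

Before the tax: set 519 − 5p = p + 177 → p* = $57, q* = 234.
With the tax collected from suppliers, supply shifts: qs = (p − 30) + 177.
Solving gives q = 209 with buyers paying $62 and suppliers receiving $32 (the $30 wedge).
Quantity falls by |ΔQ| = |234 − 209| = 25.
DWL = ½ · t · |ΔQ| = ½ · 30 · 25 = $375.

Deadweight loss = $375 thousand.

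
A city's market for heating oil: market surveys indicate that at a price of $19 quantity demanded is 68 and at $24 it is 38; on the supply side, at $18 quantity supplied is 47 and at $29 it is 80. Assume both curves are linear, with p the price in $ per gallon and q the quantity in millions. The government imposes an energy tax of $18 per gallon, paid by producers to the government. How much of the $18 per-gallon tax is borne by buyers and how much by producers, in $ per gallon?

Demand slope: (38 − 68)/(24 − 19) = -6, so qd = 182 − 6p.
Supply slope: (80 − 47)/(29 − 18) = 3, so qs = 3p − 7.
Before the tax: set 182 − 6p = 3p − 7 → p* = $21, q* = 56.
With the tax collected from producers, supply shifts: qs = 3(p − 18) − 7.
New equilibrium: buyers pay $27, producers receive $9, q = 20. (Wedge: pb − ps = 18.)
Burden on buyers: $6; on producers: $12. (They sum to $18.)
The less price-elastic side of the market bears the larger share of a per-unit tax.

Buyers bear $6 per gallon; producers bear $12 per gallon.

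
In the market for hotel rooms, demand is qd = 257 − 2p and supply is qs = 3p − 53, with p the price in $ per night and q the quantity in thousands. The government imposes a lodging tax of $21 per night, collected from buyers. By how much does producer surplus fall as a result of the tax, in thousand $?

Before the tax: set 257 − 2p = 3p − 53 → p* = $62, q* = 133.
With the tax collected from buyers, demand (in seller-price terms) shifts: qd = 257 − 2(p + 21).
New equilibrium: buyers pay $74.6, suppliers receive $53.6, q = 107.8. (Wedge: pb − ps = 21.)
ΔPS is the trapezoid between Q = 107.8 and Q = 133 of height $8.4: ½ · (133 + 107.8) · 8.4 = $1011.36.

Producer surplus falls by $1011.36 thousand.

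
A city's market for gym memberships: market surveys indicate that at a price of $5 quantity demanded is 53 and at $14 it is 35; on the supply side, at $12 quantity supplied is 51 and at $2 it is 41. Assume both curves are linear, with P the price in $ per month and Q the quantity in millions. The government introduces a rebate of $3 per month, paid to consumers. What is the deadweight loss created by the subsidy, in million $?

Deadweight loss = $3 million.

Demand slope: (35 − 53)/(14 − 5) = -2, so Qd = 63 − 2P.
Supply slope: (41 − 51)/(2 − 12) = 1, so Qs = P + 39.
Without the subsidy, 63 − 2P = P + 39 gives 3P = 24, so P* = $8 and Q* = 47.
With a per-unit subsidy paid to consumers, each effectively pays P − 3, so demand becomes Qd = 63 − 2(P − 3).
New equilibrium: consumers pay $7, sellers receive $10, Q = 49. (Wedge: Pb − Ps = −3.)
Quantity rises by |ΔQ| = |47 − 49| = 2.
DWL = ½ · t · |ΔQ| = ½ · 3 · 2 = $3.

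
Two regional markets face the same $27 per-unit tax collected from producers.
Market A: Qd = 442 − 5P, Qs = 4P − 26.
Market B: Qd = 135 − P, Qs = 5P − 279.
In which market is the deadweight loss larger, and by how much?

Market A, by $506.25.

Market A: pre-tax P* = $52, Q* = 182; post-tax Q = 122; deadweight loss = $810.
Market B: pre-tax P* = $69, Q* = 66; post-tax Q = 43.5; deadweight loss = $303.75.
Difference: $810 vs $303.75 → market A is larger by $506.25.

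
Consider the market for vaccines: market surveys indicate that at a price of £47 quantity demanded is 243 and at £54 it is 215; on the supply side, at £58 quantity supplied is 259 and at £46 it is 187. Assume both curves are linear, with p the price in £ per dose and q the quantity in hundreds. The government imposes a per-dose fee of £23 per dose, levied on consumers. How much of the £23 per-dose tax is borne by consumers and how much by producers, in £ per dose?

Demand slope: (215 − 243)/(54 − 47) = -4, so qd = 431 − 4p.
Supply slope: (187 − 259)/(46 − 58) = 6, so qs = 6p − 89.
Without the tax, 431 − 4p = 6p − 89 gives 10p = 520, so p* = £52 and q* = 223.
With the tax collected from consumers, demand (in seller-price terms) shifts: qd = 431 − 4(p + 23).
Solving gives q = 167.8 with consumers paying £65.8 and producers receiving £42.8 (the £23 wedge).
Burden on consumers: £13.8; on producers: £9.2. (They sum to £23.)

Consumers bear £13.8 per dose; producers bear £9.2 per dose.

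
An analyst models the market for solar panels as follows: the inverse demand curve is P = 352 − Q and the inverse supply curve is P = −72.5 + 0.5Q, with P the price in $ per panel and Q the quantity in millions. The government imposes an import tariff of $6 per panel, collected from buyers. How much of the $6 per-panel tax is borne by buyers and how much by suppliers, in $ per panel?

Inverting to Q(P) form: Qd = 352 − P; Qs = 2P + 145.
Without the tax, 352 − P = 2P + 145 gives 3P = 207, so P* = $69 and Q* = 283.
With the tax collected from buyers, demand (in seller-price terms) shifts: Qd = 352 − (P + 6).
New equilibrium: buyers pay $73, suppliers receive $67, Q = 279. (Wedge: Pb − Ps = 6.)
Burden on buyers: $4; on suppliers: $2. (They sum to $6.)

Buyers bear $4 per panel; suppliers bear $2 per panel.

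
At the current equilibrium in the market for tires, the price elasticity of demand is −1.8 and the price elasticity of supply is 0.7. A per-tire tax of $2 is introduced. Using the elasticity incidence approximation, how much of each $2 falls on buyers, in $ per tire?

Incidence ratio: buyers' share ≈ εs / (εs + |εd|) = 0.7 / (0.7 + 1.8) = 0.28.
So buyers bear ≈ 0.28 × $2 = $0.56; producers bear $1.44.

Buyers bear ≈ $0.56 per tire.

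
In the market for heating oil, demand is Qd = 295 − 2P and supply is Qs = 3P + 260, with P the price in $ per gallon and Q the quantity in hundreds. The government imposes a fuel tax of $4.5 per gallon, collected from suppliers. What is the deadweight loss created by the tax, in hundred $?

Without the tax, 295 − 2P = 3P + 260 gives 5P = 35, so P* = $7 and Q* = 281.
With the tax collected from suppliers, supply shifts: Qs = 3(P − 4.5) + 260.
New equilibrium: consumers pay $9.7, suppliers receive $5.2, Q = 275.6. (Wedge: Pb − Ps = 4.5.)
Quantity falls by |ΔQ| = |281 − 275.6| = 5.4.
DWL = ½ · t · |ΔQ| = ½ · 4.5 · 5.4 = $12.15.

Deadweight loss = $12.15 hundred.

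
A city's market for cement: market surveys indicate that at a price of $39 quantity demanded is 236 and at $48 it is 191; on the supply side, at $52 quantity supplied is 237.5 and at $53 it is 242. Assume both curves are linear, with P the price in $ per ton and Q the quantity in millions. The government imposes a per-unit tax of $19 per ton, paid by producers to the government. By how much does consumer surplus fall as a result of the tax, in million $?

Demand slope: (191 − 236)/(48 − 39) = -5, so Qd = 431 − 5P.
Supply slope: (242 − 237.5)/(53 − 52) = 4.5, so Qs = 4.5P + 3.5.
Before the tax: set 431 − 5P = 4.5P + 3.5 → P* = $45, Q* = 206.
With the tax collected from producers, supply shifts: Qs = 4.5(P − 19) + 3.5.
New equilibrium: buyers pay $54, producers receive $35, Q = 161. (Wedge: Pb − Ps = 19.)
ΔCS is the trapezoid between Q = 161 and Q = 206 of height $9: ½ · (206 + 161) · 9 = $1651.5.

Consumer surplus falls by $1651.5 million.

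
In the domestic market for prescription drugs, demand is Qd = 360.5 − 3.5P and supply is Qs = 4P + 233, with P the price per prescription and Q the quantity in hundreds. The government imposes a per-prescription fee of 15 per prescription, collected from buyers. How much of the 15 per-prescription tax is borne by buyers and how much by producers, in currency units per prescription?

Buyers bear 8 per prescription; producers bear 7 per prescription.

Before the tax: set 360.5 − 3.5P = 4P + 233 → P* = 17, Q* = 301.
With the tax collected from buyers, demand (in seller-price terms) shifts: Qd = 360.5 − 3.5(P + 15).
Solving gives Q = 273 with buyers paying 25 and producers receiving 10 (the 15 wedge).
Burden on buyers: 8; on producers: 7. (They sum to 15.)
The less price-elastic side of the market bears the larger share of a per-unit tax.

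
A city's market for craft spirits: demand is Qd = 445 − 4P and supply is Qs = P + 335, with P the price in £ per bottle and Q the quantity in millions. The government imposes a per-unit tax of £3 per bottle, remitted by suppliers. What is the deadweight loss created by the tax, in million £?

Deadweight loss = £3.6 million.

Before the tax: set 445 − 4P = P + 335 → P* = £22, Q* = 357.
With the tax collected from suppliers, supply shifts: Qs = (P − 3) + 335.
New equilibrium: consumers pay £22.6, suppliers receive £19.6, Q = 354.6. (Wedge: Pb − Ps = 3.)
Quantity falls by |ΔQ| = |357 − 354.6| = 2.4.
DWL = ½ · t · |ΔQ| = ½ · 3 · 2.4 = £3.6.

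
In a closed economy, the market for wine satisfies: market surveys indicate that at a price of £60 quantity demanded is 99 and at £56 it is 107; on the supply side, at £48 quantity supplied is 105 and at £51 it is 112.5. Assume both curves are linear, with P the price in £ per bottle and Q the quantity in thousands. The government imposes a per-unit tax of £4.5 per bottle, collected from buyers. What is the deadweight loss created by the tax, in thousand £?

Deadweight loss = £11.25 thousand.

Demand slope: (107 − 99)/(56 − 60) = -2, so Qd = 219 − 2P.
Supply slope: (112.5 − 105)/(51 − 48) = 2.5, so Qs = 2.5P − 15.
Without the tax, 219 − 2P = 2.5P − 15 gives 4.5P = 234, so P* = £52 and Q* = 115.
With the tax collected from buyers, demand (in seller-price terms) shifts: Qd = 219 − 2(P + 4.5).
New equilibrium: buyers pay £54.5, sellers receive £50, Q = 110. (Wedge: Pb − Ps = 4.5.)
Quantity falls by |ΔQ| = |115 − 110| = 5.
DWL = ½ · t · |ΔQ| = ½ · 4.5 · 5 = £11.25.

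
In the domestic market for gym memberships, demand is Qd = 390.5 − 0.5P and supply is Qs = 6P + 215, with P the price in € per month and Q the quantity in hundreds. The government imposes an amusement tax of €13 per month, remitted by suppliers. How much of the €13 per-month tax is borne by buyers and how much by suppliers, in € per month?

Without the tax, 390.5 − 0.5P = 6P + 215 gives 6.5P = 175.5, so P* = €27 and Q* = 377.
With the tax collected from suppliers, supply shifts: Qs = 6(P − 13) + 215.
New equilibrium: buyers pay €39, suppliers receive €26, Q = 371. (Wedge: Pb − Ps = 13.)
Burden on buyers: €12; on suppliers: €1. (They sum to €13.)

Buyers bear €12 per month; suppliers bear €1 per month.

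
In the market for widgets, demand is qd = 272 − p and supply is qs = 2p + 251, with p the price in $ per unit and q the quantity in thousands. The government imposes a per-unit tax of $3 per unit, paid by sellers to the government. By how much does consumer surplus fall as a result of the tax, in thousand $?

Consumer surplus falls by $528 thousand.

Before the tax: set 272 − p = 2p + 251 → p* = $7, q* = 265.
With the tax collected from sellers, supply shifts: qs = 2(p − 3) + 251.
New equilibrium: consumers pay $9, sellers receive $6, q = 263. (Wedge: pb − ps = 3.)
ΔCS is the trapezoid between Q = 263 and Q = 265 of height $2: ½ · (265 + 263) · 2 = $528.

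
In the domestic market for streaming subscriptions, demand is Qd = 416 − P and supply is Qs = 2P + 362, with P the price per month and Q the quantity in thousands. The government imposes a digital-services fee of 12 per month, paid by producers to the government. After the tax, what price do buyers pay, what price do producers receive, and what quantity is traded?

Before the tax: set 416 − P = 2P + 362 → P* = 18, Q* = 398.
With the tax collected from producers, supply shifts: Qs = 2(P − 12) + 362.
Solving gives Q = 390 with buyers paying 26 and producers receiving 14 (the 12 wedge).
The less price-elastic side of the market bears the larger share of a per-unit tax.

Buyers pay 26; producers receive 14; quantity = 390.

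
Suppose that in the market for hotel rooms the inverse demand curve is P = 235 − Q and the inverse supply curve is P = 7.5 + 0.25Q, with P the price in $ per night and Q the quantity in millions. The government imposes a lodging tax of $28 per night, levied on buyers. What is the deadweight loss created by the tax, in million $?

Deadweight loss = $313.6 million.

Inverting to Q(P) form: Qd = 235 − P; Qs = 4P − 30.
Before the tax: set 235 − P = 4P − 30 → P* = $53, Q* = 182.
With the tax collected from buyers, demand (in seller-price terms) shifts: Qd = 235 − (P + 28).
Solving gives Q = 159.6 with buyers paying $75.4 and producers receiving $47.4 (the $28 wedge).
Quantity falls by |ΔQ| = |182 − 159.6| = 22.4.
DWL = ½ · t · |ΔQ| = ½ · 28 · 22.4 = $313.6.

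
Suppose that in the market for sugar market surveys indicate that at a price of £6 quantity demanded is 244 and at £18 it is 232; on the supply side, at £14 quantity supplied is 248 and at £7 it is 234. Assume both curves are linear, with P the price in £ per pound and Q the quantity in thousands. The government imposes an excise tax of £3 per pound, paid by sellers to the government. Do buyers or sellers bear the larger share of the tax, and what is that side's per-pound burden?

Buyers bear the larger share: £2 per pound.

Demand slope: (232 − 244)/(18 − 6) = -1, so Qd = 250 − P.
Supply slope: (234 − 248)/(7 − 14) = 2, so Qs = 2P + 220.
Without the tax, 250 − P = 2P + 220 gives 3P = 30, so P* = £10 and Q* = 240.
With the tax collected from sellers, supply shifts: Qs = 2(P − 3) + 220.
Solving gives Q = 238 with buyers paying £12 and sellers receiving £9 (the £3 wedge).
Per-pound burden: buyers £2, sellers £1.
Buyers take the larger share because demand is less price-elastic here (demand slope 1 vs supply slope 2).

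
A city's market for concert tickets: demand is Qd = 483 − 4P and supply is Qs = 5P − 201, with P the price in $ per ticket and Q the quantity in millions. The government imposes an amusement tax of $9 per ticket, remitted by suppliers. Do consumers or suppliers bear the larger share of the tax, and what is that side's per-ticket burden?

Consumers bear the larger share: $5 per ticket.

Without the tax, 483 − 4P = 5P − 201 gives 9P = 684, so P* = $76 and Q* = 179.
With the tax collected from suppliers, supply shifts: Qs = 5(P − 9) − 201.
Solving gives Q = 159 with consumers paying $81 and suppliers receiving $72 (the $9 wedge).
Per-ticket burden: consumers $5, suppliers $4.
Consumers take the larger share because demand is less price-elastic here (demand slope 4 vs supply slope 5).
The less price-elastic side of the market bears the larger share of a per-unit tax.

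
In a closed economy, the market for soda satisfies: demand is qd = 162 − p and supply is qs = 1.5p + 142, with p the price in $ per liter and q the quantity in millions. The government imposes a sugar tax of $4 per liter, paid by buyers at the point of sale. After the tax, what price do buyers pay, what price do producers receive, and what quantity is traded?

Buyers pay $10.4; producers receive $6.4; quantity = 151.6.

Before the tax: set 162 − p = 1.5p + 142 → p* = $8, q* = 154.
With the tax collected from buyers, demand (in seller-price terms) shifts: qd = 162 − (p + 4).
Solving gives q = 151.6 with buyers paying $10.4 and producers receiving $6.4 (the $4 wedge).
The less price-elastic side of the market bears the larger share of a per-unit tax.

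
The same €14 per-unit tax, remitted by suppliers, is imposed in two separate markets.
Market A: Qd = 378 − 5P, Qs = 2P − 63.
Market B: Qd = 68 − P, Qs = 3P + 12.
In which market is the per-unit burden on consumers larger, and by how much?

Market B, by €6.5.

Market A: pre-tax P* = €63, Q* = 63; post-tax Q = 43; per-unit burden on consumers = €4.
Market B: pre-tax P* = €14, Q* = 54; post-tax Q = 43.5; per-unit burden on consumers = €10.5.
Difference: €4 vs €10.5 → market B is larger by €6.5.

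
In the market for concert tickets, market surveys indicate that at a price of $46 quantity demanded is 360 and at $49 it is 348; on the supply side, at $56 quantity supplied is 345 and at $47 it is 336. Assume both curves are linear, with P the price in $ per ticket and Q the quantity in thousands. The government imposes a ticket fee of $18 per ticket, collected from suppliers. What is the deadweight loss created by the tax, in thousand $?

Demand slope: (348 − 360)/(49 − 46) = -4, so Qd = 544 − 4P.
Supply slope: (336 − 345)/(47 − 56) = 1, so Qs = P + 289.
Before the tax: set 544 − 4P = P + 289 → P* = $51, Q* = 340.
With the tax collected from suppliers, supply shifts: Qs = (P − 18) + 289.
New equilibrium: buyers pay $54.6, suppliers receive $36.6, Q = 325.6. (Wedge: Pb − Ps = 18.)
Quantity falls by |ΔQ| = |340 − 325.6| = 14.4.
DWL = ½ · t · |ΔQ| = ½ · 18 · 14.4 = $129.6.

Deadweight loss = $129.6 thousand.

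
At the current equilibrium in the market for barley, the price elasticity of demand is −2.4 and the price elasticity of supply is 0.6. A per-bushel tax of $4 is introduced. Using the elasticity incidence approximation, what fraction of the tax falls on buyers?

Incidence ratio: buyers' share ≈ εs / (εs + |εd|) = 0.6 / (0.6 + 2.4) = 0.2.
Supply is the less elastic side, so buyers bear the smaller share.

Buyers' share ≈ 0.2.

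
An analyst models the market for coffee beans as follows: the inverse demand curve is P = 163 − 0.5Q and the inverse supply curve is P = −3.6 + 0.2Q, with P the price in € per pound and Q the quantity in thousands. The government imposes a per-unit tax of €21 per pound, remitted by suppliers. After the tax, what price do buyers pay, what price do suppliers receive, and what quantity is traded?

Buyers pay €59; suppliers receive €38; quantity = 208.

Rewrite in direct form: Qd = 326 − 2P and Qs = 5P + 18.
Without the tax, 326 − 2P = 5P + 18 gives 7P = 308, so P* = €44 and Q* = 238.
With the tax collected from suppliers, supply shifts: Qs = 5(P − 21) + 18.
New equilibrium: buyers pay €59, suppliers receive €38, Q = 208. (Wedge: Pb − Ps = 21.)
The less price-elastic side of the market bears the larger share of a per-unit tax.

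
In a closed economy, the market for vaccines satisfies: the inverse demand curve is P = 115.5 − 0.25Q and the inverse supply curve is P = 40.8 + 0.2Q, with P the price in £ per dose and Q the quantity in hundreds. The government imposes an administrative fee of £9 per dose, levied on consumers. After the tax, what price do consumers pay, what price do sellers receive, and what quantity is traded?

Consumers pay £79; sellers receive £70; quantity = 146.

Rewrite in direct form: Qd = 462 − 4P and Qs = 5P − 204.
Before the tax: set 462 − 4P = 5P − 204 → P* = £74, Q* = 166.
With the tax collected from consumers, demand (in seller-price terms) shifts: Qd = 462 − 4(P + 9).
New equilibrium: consumers pay £79, sellers receive £70, Q = 146. (Wedge: Pb − Ps = 9.)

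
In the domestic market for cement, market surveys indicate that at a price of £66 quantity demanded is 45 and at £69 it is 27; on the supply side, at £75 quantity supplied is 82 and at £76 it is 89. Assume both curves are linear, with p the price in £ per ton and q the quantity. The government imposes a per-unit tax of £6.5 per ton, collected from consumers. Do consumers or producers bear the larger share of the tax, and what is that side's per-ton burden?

Consumers bear the larger share: £3.5 per ton.

Demand slope: (27 − 45)/(69 − 66) = -6, so qd = 441 − 6p.
Supply slope: (89 − 82)/(76 − 75) = 7, so qs = 7p − 443.
Without the tax, 441 − 6p = 7p − 443 gives 13p = 884, so p* = £68 and q* = 33.
With the tax collected from consumers, demand (in seller-price terms) shifts: qd = 441 − 6(p + 6.5).
New equilibrium: consumers pay £71.5, producers receive £65, q = 12. (Wedge: pb − ps = 6.5.)
Per-ton burden: consumers £3.5, producers £3.
Consumers take the larger share because demand is less price-elastic here (demand slope 6 vs supply slope 7).
The less price-elastic side of the market bears the larger share of a per-unit tax.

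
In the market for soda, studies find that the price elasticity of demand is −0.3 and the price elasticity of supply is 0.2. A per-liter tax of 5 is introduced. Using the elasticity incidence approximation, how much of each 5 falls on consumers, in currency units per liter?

Incidence ratio: consumers' share ≈ εs / (εs + |εd|) = 0.2 / (0.2 + 0.3) = 0.4.
So consumers bear ≈ 0.4 × 5 = 2; suppliers bear 3.

Consumers bear ≈ 2 per liter.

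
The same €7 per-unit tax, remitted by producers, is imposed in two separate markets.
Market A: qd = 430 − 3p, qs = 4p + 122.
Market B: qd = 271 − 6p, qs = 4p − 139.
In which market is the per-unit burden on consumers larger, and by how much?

Market A: pre-tax p* = €44, q* = 298; post-tax q = 286; per-unit burden on consumers = €4.
Market B: pre-tax p* = €41, q* = 25; post-tax q = 8.2; per-unit burden on consumers = €2.8.
Difference: €4 vs €2.8 → market A is larger by €1.2.

Market A, by €1.2.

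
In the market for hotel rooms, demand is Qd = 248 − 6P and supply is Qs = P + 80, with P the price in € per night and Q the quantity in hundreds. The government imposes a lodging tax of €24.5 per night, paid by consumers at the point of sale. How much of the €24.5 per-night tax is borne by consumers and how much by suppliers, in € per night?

Consumers bear €3.5 per night; suppliers bear €21 per night.

Before the tax: set 248 − 6P = P + 80 → P* = €24, Q* = 104.
With the tax collected from consumers, demand (in seller-price terms) shifts: Qd = 248 − 6(P + 24.5).
New equilibrium: consumers pay €27.5, suppliers receive €3, Q = 83. (Wedge: Pb − Ps = 24.5.)
Burden on consumers: €3.5; on suppliers: €21. (They sum to €24.5.)
The less price-elastic side of the market bears the larger share of a per-unit tax.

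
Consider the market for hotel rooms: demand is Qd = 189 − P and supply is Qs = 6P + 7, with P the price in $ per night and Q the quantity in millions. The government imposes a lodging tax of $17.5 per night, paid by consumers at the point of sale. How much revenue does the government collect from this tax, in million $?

Before the tax: set 189 − P = 6P + 7 → P* = $26, Q* = 163.
With the tax collected from consumers, demand (in seller-price terms) shifts: Qd = 189 − (P + 17.5).
New equilibrium: consumers pay $41, sellers receive $23.5, Q = 148. (Wedge: Pb − Ps = 17.5.)
Revenue = t · Q = 17.5 · 148 = $2590.

Tax revenue = $2590 million.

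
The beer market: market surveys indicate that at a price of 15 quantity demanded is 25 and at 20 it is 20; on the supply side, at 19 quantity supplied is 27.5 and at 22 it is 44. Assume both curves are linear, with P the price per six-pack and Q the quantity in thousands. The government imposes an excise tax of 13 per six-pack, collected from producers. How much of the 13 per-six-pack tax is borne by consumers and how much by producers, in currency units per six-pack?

Consumers bear 11 per six-pack; producers bear 2 per six-pack.

Demand slope: (20 − 25)/(20 − 15) = -1, so Qd = 40 − P.
Supply slope: (44 − 27.5)/(22 − 19) = 5.5, so Qs = 5.5P − 77.
Before the tax: set 40 − P = 5.5P − 77 → P* = 18, Q* = 22.
With the tax collected from producers, supply shifts: Qs = 5.5(P − 13) − 77.
Solving gives Q = 11 with consumers paying 29 and producers receiving 16 (the 13 wedge).
Burden on consumers: 11; on producers: 2. (They sum to 13.)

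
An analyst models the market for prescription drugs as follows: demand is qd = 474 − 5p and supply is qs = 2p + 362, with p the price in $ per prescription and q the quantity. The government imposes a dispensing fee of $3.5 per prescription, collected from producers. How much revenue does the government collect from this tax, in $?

Before the tax: set 474 − 5p = 2p + 362 → p* = $16, q* = 394.
With the tax collected from producers, supply shifts: qs = 2(p − 3.5) + 362.
New equilibrium: consumers pay $17, producers receive $13.5, q = 389. (Wedge: pb − ps = 3.5.)
Revenue = t · Q = 3.5 · 389 = $1361.5.

Tax revenue = $1361.5.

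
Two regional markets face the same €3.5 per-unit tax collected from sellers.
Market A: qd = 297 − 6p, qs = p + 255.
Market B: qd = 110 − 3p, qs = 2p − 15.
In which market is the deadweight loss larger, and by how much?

Market B, by €2.1.

Market A: pre-tax p* = €6, q* = 261; post-tax q = 258; deadweight loss = €5.25.
Market B: pre-tax p* = €25, q* = 35; post-tax q = 30.8; deadweight loss = €7.35.
Difference: €5.25 vs €7.35 → market B is larger by €2.1.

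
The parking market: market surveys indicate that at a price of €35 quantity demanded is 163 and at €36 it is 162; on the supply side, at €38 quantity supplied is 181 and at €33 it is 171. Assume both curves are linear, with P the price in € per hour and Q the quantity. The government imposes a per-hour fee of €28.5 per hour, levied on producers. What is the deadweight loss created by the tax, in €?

Deadweight loss = €270.75.

Demand slope: (162 − 163)/(36 − 35) = -1, so Qd = 198 − P.
Supply slope: (171 − 181)/(33 − 38) = 2, so Qs = 2P + 105.
Before the tax: set 198 − P = 2P + 105 → P* = €31, Q* = 167.
With the tax collected from producers, supply shifts: Qs = 2(P − 28.5) + 105.
New equilibrium: consumers pay €50, producers receive €21.5, Q = 148. (Wedge: Pb − Ps = 28.5.)
Quantity falls by |ΔQ| = |167 − 148| = 19.
DWL = ½ · t · |ΔQ| = ½ · 28.5 · 19 = €270.75.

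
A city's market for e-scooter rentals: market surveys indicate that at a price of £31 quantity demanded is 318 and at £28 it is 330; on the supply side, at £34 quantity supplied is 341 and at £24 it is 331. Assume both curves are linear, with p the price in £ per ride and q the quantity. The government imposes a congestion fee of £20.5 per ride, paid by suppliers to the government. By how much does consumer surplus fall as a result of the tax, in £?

Consumer surplus falls by £1335.78.

Demand slope: (330 − 318)/(28 − 31) = -4, so qd = 442 − 4p.
Supply slope: (331 − 341)/(24 − 34) = 1, so qs = p + 307.
Before the tax: set 442 − 4p = p + 307 → p* = £27, q* = 334.
With the tax collected from suppliers, supply shifts: qs = (p − 20.5) + 307.
New equilibrium: buyers pay £31.1, suppliers receive £10.6, q = 317.6. (Wedge: pb − ps = 20.5.)
ΔCS is the trapezoid between Q = 317.6 and Q = 334 of height £4.1: ½ · (334 + 317.6) · 4.1 = £1335.78.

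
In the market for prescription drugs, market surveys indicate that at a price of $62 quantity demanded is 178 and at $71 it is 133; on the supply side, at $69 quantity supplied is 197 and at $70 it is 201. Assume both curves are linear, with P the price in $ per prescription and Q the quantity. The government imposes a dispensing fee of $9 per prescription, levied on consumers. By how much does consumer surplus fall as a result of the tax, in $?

Consumer surplus falls by $652.

Demand slope: (133 − 178)/(71 − 62) = -5, so Qd = 488 − 5P.
Supply slope: (201 − 197)/(70 − 69) = 4, so Qs = 4P − 79.
Before the tax: set 488 − 5P = 4P − 79 → P* = $63, Q* = 173.
With the tax collected from consumers, demand (in seller-price terms) shifts: Qd = 488 − 5(P + 9).
New equilibrium: consumers pay $67, suppliers receive $58, Q = 153. (Wedge: Pb − Ps = 9.)
ΔCS is the trapezoid between Q = 153 and Q = 173 of height $4: ½ · (173 + 153) · 4 = $652.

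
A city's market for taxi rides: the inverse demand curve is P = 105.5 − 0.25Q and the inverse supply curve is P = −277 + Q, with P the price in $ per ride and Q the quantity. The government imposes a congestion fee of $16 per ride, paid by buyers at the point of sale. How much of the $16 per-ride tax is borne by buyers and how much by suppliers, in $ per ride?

Rewrite in direct form: Qd = 422 − 4P and Qs = P + 277.
Without the tax, 422 − 4P = P + 277 gives 5P = 145, so P* = $29 and Q* = 306.
With the tax collected from buyers, demand (in seller-price terms) shifts: Qd = 422 − 4(P + 16).
New equilibrium: buyers pay $32.2, suppliers receive $16.2, Q = 293.2. (Wedge: Pb − Ps = 16.)
Burden on buyers: $3.2; on suppliers: $12.8. (They sum to $16.)

Buyers bear $3.2 per ride; suppliers bear $12.8 per ride.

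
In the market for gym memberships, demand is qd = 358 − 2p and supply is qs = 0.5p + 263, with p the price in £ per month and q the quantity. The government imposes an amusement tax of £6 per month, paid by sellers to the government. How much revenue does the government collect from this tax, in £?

Before the tax: set 358 − 2p = 0.5p + 263 → p* = £38, q* = 282.
With the tax collected from sellers, supply shifts: qs = 0.5(p − 6) + 263.
New equilibrium: consumers pay £39.2, sellers receive £33.2, q = 279.6. (Wedge: pb − ps = 6.)
Revenue = t · Q = 6 · 279.6 = £1677.6.

Tax revenue = £1677.6.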